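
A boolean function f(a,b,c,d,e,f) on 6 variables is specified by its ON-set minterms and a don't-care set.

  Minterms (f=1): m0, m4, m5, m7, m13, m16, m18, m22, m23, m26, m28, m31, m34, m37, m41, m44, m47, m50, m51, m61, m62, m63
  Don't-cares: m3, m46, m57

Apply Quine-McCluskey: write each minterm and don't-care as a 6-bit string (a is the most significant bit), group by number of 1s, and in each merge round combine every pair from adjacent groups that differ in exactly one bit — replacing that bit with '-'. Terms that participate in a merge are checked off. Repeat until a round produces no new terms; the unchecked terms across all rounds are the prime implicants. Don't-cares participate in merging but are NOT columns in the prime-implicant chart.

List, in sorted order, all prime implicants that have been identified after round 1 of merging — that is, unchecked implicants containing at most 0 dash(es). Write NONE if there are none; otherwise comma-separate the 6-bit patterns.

size-2^0 implicants → 000000(✓)  000011(✓)  000100(✓)  000101(✓)  000111(✓)  001101(✓)  010000(✓)  010010(✓)  010110(✓)  010111(✓)  011010(✓)  011100  011111(✓)  100010(✓)  100101(✓)  101001(✓)  101100(✓)  101110(✓)  101111(✓)  110010(✓)  110011(✓)  111001(✓)  111101(✓)  111110(✓)  111111(✓)
size-2^1 implicants → -00101  -10010  -11111  0-0000  0-0111  00-101  000-00  000-11  0001-1  00010-  01-010  01-111  010-10  0100-0  01011-  1-0010  1-1001  1-1110(✓)  1-1111(✓)  1011-0  10111-(✓)  11001-  111-01  1111-1  11111-(✓)
size-2^2 implicants → 1-111-
Unchecked terms (primes): -00101, -10010, -11111, 0-0000, 0-0111, 00-101, 000-00, 000-11, 0001-1, 00010-, 01-010, 01-111, 010-10, 0100-0, 01011-, 011100, 1-0010, 1-1001, 1-111-, 1011-0, 11001-, 111-01, 1111-1

011100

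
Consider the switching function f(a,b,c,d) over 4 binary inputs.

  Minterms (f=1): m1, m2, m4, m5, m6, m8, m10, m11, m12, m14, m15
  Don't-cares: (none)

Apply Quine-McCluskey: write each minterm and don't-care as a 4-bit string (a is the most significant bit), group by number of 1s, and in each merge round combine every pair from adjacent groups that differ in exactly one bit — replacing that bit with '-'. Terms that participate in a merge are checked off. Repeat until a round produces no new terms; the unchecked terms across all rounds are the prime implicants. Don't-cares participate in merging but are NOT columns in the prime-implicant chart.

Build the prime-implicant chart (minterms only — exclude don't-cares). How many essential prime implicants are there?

4

Round 0: 0001✓ 0010✓ 0100✓ 0101✓ 0110✓ 1000✓ 1010✓ 1011✓ 1100✓ 1110✓ 1111✓
Round 1: -010✓ -100✓ -110✓ 0-01 0-10✓ 01-0✓ 010- 1-00✓ 1-10✓ 1-11✓ 10-0✓ 101-✓ 11-0✓ 111-✓
Round 2: --10 -1-0 1--0 1-1-
PIs = {--10, -1-0, 0-01, 010-, 1--0, 1-1-}
Coverage chart:
  m1: 0-01 ←essential
  m2: --10 ←essential
  m4: -1-0,010-
  m5: 0-01,010-
  m6: --10,-1-0
  m8: 1--0 ←essential
  m10: --10,1--0,1-1-
  m11: 1-1- ←essential
  m12: -1-0,1--0
  m14: --10,-1-0,1--0,1-1-
  m15: 1-1- ←essential
Essential: --10, 0-01, 1--0, 1-1-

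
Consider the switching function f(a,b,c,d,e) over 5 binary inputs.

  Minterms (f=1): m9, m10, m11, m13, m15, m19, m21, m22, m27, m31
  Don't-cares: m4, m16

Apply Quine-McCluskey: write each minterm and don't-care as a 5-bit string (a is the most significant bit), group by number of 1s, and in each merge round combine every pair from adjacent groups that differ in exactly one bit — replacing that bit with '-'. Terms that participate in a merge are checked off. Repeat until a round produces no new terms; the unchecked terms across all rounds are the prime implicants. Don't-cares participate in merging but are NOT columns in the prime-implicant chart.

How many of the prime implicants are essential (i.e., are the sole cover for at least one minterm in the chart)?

6

[col 0] 00100, 01001*, 01010*, 01011*, 01101*, 01111*, 10000, 10011*, 10101, 10110, 11011*, 11111*
[col 1] -1011*, -1111*, 01-01*, 01-11*, 010-1*, 0101-, 011-1*, 1-011, 11-11*
[col 2] -1-11, 01--1
Prime implicants: -1-11, 00100, 01--1, 0101-, 1-011, 10000, 10101, 10110
PI chart (minterm → PIs covering it):
  9 | 01--1  (sole → essential)
  10 | 0101-  (sole → essential)
  11 | -1-11,01--1,0101-
  13 | 01--1  (sole → essential)
  15 | -1-11,01--1
  19 | 1-011  (sole → essential)
  21 | 10101  (sole → essential)
  22 | 10110  (sole → essential)
  27 | -1-11,1-011
  31 | -1-11  (sole → essential)
Essential prime implicants: -1-11, 01--1, 0101-, 1-011, 10101, 10110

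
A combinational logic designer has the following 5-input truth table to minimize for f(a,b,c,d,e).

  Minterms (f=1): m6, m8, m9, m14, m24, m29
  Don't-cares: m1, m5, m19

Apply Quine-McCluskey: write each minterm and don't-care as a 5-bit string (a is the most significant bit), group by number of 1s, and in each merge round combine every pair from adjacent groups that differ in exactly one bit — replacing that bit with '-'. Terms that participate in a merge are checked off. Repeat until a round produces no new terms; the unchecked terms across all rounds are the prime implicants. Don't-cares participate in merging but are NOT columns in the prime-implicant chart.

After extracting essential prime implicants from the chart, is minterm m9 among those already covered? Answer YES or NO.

Round 0: 00001✓ 00101✓ 00110✓ 01000✓ 01001✓ 01110✓ 10011 11000✓ 11101
Round 1: -1000 0-001 0-110 00-01 0100-
PIs = {-1000, 0-001, 0-110, 00-01, 0100-, 10011, 11101}
Coverage chart:
  m6: 0-110 ←essential
  m8: -1000,0100-
  m9: 0-001,0100-
  m14: 0-110 ←essential
  m24: -1000 ←essential
  m29: 11101 ←essential
Essential: -1000, 0-110, 11101

NO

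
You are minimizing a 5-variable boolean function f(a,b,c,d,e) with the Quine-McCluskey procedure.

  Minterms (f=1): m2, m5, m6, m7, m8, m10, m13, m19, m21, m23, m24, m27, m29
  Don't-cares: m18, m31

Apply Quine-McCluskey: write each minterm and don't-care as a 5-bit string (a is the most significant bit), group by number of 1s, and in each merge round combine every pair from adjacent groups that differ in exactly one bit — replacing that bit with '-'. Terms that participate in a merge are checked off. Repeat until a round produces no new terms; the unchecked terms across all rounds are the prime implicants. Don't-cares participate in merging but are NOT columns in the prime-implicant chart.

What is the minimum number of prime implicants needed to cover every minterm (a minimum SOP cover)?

5

size-2^0 implicants → 00010(✓)  00101(✓)  00110(✓)  00111(✓)  01000(✓)  01010(✓)  01101(✓)  10010(✓)  10011(✓)  10101(✓)  10111(✓)  11000(✓)  11011(✓)  11101(✓)  11111(✓)
size-2^1 implicants → -0010  -0101(✓)  -0111(✓)  -1000  -1101(✓)  0-010  0-101(✓)  00-10  001-1(✓)  0011-  010-0  1-011(✓)  1-101(✓)  1-111(✓)  10-11(✓)  1001-  101-1(✓)  11-11(✓)  111-1(✓)
size-2^2 implicants → --101  -01-1  1--11  1-1-1
Unchecked terms (primes): --101, -0010, -01-1, -1000, 0-010, 00-10, 0011-, 010-0, 1--11, 1-1-1, 1001-
Minterm coverage:
  m2 ⊆ -0010,0-010,00-10
  m5 ⊆ --101,-01-1
  m6 ⊆ 00-10,0011-
  m7 ⊆ -01-1,0011-
  m8 ⊆ -1000,010-0
  m10 ⊆ 0-010,010-0
  m13 ⊆ --101 [E]
  m19 ⊆ 1--11,1001-
  m21 ⊆ --101,-01-1,1-1-1
  m23 ⊆ -01-1,1--11,1-1-1
  m24 ⊆ -1000 [E]
  m27 ⊆ 1--11 [E]
  m29 ⊆ --101,1-1-1
E = {--101, -1000, 1--11}
Petrick residual → 0-010, 0011-
Cover = cd'e + bc'd'e' + a'c'de' + a'b'cd + ade  |cover|=5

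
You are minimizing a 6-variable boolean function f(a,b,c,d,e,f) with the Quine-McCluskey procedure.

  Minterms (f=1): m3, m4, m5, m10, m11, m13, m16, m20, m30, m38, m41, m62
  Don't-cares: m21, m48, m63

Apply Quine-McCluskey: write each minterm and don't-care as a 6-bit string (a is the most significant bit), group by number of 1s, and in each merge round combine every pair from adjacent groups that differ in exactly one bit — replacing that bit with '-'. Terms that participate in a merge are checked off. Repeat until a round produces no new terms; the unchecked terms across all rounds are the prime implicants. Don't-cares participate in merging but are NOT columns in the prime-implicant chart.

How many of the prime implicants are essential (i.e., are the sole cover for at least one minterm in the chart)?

Round 0: 000011✓ 000100✓ 000101✓ 001010✓ 001011✓ 001101✓ 010000✓ 010100✓ 010101✓ 011110✓ 100110 101001 110000✓ 111110✓ 111111✓
Round 1: -10000 -11110 0-0100✓ 0-0101✓ 00-011 00-101 00010-✓ 00101- 010-00 01010-✓ 11111-
Round 2: 0-010-
PIs = {-10000, -11110, 0-010-, 00-011, 00-101, 00101-, 010-00, 100110, 101001, 11111-}
Coverage chart:
  m3: 00-011 ←essential
  m4: 0-010- ←essential
  m5: 0-010-,00-101
  m10: 00101- ←essential
  m11: 00-011,00101-
  m13: 00-101 ←essential
  m16: -10000,010-00
  m20: 0-010-,010-00
  m30: -11110 ←essential
  m38: 100110 ←essential
  m41: 101001 ←essential
  m62: -11110,11111-
Essential: -11110, 0-010-, 00-011, 00-101, 00101-, 100110, 101001

7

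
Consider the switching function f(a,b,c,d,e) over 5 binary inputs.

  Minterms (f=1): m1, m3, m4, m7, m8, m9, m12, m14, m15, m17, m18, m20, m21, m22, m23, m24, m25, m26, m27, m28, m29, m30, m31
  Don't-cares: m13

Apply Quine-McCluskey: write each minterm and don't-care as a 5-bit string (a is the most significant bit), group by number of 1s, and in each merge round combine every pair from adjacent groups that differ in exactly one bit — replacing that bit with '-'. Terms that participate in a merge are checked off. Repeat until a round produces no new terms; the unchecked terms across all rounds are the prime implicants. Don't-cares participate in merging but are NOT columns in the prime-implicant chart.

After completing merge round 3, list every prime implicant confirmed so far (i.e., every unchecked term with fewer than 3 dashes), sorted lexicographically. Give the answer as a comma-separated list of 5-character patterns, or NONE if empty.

--001, --100, --111, 00-11, 000-1, 1--01, 1--10

size-2^0 implicants → 00001(✓)  00011(✓)  00100(✓)  00111(✓)  01000(✓)  01001(✓)  01100(✓)  01101(✓)  01110(✓)  01111(✓)  10001(✓)  10010(✓)  10100(✓)  10101(✓)  10110(✓)  10111(✓)  11000(✓)  11001(✓)  11010(✓)  11011(✓)  11100(✓)  11101(✓)  11110(✓)  11111(✓)
size-2^1 implicants → -0001(✓)  -0100(✓)  -0111(✓)  -1000(✓)  -1001(✓)  -1100(✓)  -1101(✓)  -1110(✓)  -1111(✓)  0-001(✓)  0-100(✓)  0-111(✓)  00-11  000-1  01-00(✓)  01-01(✓)  0100-(✓)  011-0(✓)  011-1(✓)  0110-(✓)  0111-(✓)  1-001(✓)  1-010(✓)  1-100(✓)  1-101(✓)  1-110(✓)  1-111(✓)  10-01(✓)  10-10(✓)  101-0(✓)  101-1(✓)  1010-(✓)  1011-(✓)  11-00(✓)  11-01(✓)  11-10(✓)  11-11(✓)  110-0(✓)  110-1(✓)  1100-(✓)  1101-(✓)  111-0(✓)  111-1(✓)  1110-(✓)  1111-(✓)
size-2^2 implicants → --001  --100  --111  -1-00(✓)  -1-01(✓)  -100-(✓)  -11-0(✓)  -11-1(✓)  -110-(✓)  -111-(✓)  01-0-(✓)  011--(✓)  1--01  1--10  1-1-0(✓)  1-1-1(✓)  1-10-(✓)  1-11-(✓)  101--(✓)  11--0(✓)  11--1(✓)  11-0-(✓)  11-1-(✓)  110--(✓)  111--(✓)
size-2^3 implicants → -1-0-  -11--  1-1--  11---
Unchecked terms (primes): --001, --100, --111, -1-0-, -11--, 00-11, 000-1, 1--01, 1--10, 1-1--, 11---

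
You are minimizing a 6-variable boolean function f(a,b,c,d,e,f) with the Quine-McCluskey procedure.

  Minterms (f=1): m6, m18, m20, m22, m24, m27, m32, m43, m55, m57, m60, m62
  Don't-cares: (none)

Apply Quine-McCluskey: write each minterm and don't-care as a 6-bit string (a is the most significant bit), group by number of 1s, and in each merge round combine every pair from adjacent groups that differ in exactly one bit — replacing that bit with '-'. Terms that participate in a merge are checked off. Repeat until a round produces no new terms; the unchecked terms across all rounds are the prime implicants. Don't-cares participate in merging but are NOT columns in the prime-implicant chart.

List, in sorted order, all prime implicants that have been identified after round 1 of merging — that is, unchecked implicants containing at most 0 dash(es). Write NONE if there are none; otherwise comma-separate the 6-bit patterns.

011000, 011011, 100000, 101011, 110111, 111001

Round 0: 000110✓ 010010✓ 010100✓ 010110✓ 011000 011011 100000 101011 110111 111001 111100✓ 111110✓
Round 1: 0-0110 010-10 0101-0 1111-0
PIs = {0-0110, 010-10, 0101-0, 011000, 011011, 100000, 101011, 110111, 111001, 1111-0}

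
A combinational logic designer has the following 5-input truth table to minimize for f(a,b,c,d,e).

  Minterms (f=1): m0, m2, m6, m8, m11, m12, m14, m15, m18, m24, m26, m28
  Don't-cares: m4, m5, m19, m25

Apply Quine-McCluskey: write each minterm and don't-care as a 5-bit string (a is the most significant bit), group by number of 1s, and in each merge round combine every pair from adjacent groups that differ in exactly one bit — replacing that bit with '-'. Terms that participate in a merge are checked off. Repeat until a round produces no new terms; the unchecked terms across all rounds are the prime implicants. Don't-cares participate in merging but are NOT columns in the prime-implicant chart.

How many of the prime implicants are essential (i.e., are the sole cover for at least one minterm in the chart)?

2

Round 0: 00000✓ 00010✓ 00100✓ 00101✓ 00110✓ 01000✓ 01011✓ 01100✓ 01110✓ 01111✓ 10010✓ 10011✓ 11000✓ 11001✓ 11010✓ 11100✓
Round 1: -0010 -1000✓ -1100✓ 0-000✓ 0-100✓ 0-110✓ 00-00✓ 00-10✓ 000-0✓ 001-0✓ 0010- 01-00✓ 01-11 011-0✓ 0111- 1-010 1001- 11-00✓ 110-0 1100-
Round 2: -1-00 0--00 0-1-0 00--0
PIs = {-0010, -1-00, 0--00, 0-1-0, 00--0, 0010-, 01-11, 0111-, 1-010, 1001-, 110-0, 1100-}
Coverage chart:
  m0: 0--00,00--0
  m2: -0010,00--0
  m6: 0-1-0,00--0
  m8: -1-00,0--00
  m11: 01-11 ←essential
  m12: -1-00,0--00,0-1-0
  m14: 0-1-0,0111-
  m15: 01-11,0111-
  m18: -0010,1-010,1001-
  m24: -1-00,110-0,1100-
  m26: 1-010,110-0
  m28: -1-00 ←essential
Essential: -1-00, 01-11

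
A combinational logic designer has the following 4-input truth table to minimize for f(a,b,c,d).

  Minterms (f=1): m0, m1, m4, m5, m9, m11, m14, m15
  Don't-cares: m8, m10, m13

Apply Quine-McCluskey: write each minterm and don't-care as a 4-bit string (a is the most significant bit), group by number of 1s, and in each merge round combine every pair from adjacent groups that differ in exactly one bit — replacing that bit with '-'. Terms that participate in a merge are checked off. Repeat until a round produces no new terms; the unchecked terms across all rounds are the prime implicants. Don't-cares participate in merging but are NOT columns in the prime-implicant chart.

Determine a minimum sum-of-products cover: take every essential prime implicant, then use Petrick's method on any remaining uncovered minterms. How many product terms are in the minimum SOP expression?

size-2^0 implicants → 0000(✓)  0001(✓)  0100(✓)  0101(✓)  1000(✓)  1001(✓)  1010(✓)  1011(✓)  1101(✓)  1110(✓)  1111(✓)
size-2^1 implicants → -000(✓)  -001(✓)  -101(✓)  0-00(✓)  0-01(✓)  000-(✓)  010-(✓)  1-01(✓)  1-10(✓)  1-11(✓)  10-0(✓)  10-1(✓)  100-(✓)  101-(✓)  11-1(✓)  111-(✓)
size-2^2 implicants → --01  -00-  0-0-  1--1  1-1-  10--
Unchecked terms (primes): --01, -00-, 0-0-, 1--1, 1-1-, 10--
Minterm coverage:
  m0 ⊆ -00-,0-0-
  m1 ⊆ --01,-00-,0-0-
  m4 ⊆ 0-0- [E]
  m5 ⊆ --01,0-0-
  m9 ⊆ --01,-00-,1--1,10--
  m11 ⊆ 1--1,1-1-,10--
  m14 ⊆ 1-1- [E]
  m15 ⊆ 1--1,1-1-
E = {0-0-, 1-1-}
Petrick residual → --01
Cover = c'd + a'c' + ac  |cover|=3

3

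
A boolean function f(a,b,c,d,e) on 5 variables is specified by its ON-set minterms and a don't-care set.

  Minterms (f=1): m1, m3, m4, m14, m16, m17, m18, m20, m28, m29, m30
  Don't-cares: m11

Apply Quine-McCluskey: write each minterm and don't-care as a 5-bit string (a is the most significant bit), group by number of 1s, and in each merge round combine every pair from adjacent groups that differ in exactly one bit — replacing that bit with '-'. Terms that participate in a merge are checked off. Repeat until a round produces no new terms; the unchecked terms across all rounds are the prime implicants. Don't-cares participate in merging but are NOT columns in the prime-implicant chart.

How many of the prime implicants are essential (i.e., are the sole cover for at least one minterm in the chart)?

Round 0: 00001✓ 00011✓ 00100✓ 01011✓ 01110✓ 10000✓ 10001✓ 10010✓ 10100✓ 11100✓ 11101✓ 11110✓
Round 1: -0001 -0100 -1110 0-011 000-1 1-100 10-00 100-0 1000- 111-0 1110-
PIs = {-0001, -0100, -1110, 0-011, 000-1, 1-100, 10-00, 100-0, 1000-, 111-0, 1110-}
Coverage chart:
  m1: -0001,000-1
  m3: 0-011,000-1
  m4: -0100 ←essential
  m14: -1110 ←essential
  m16: 10-00,100-0,1000-
  m17: -0001,1000-
  m18: 100-0 ←essential
  m20: -0100,1-100,10-00
  m28: 1-100,111-0,1110-
  m29: 1110- ←essential
  m30: -1110,111-0
Essential: -0100, -1110, 100-0, 1110-

4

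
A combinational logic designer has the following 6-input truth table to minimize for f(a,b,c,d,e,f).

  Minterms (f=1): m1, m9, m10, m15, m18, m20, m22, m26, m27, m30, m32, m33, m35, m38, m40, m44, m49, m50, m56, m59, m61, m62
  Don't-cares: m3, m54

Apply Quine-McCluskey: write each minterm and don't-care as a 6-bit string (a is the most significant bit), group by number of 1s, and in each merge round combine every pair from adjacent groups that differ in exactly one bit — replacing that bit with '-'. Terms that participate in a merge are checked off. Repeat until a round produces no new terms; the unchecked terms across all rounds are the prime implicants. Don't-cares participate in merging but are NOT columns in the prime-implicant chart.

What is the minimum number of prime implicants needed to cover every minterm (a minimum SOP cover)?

14

[col 0] 000001*, 000011*, 001001*, 001010*, 001111, 010010*, 010100*, 010110*, 011010*, 011011*, 011110*, 100000*, 100001*, 100011*, 100110*, 101000*, 101100*, 110001*, 110010*, 110110*, 111000*, 111011*, 111101, 111110*
[col 1] -00001*, -00011*, -10010*, -10110*, -11011, -11110*, 0-1010, 00-001, 0000-1*, 01-010*, 01-110*, 010-10*, 0101-0, 011-10*, 01101-, 1-0001, 1-0110, 1-1000, 10-000, 1000-1*, 10000-, 101-00, 11-110*, 110-10*
[col 2] -000-1, -1-110, -10-10, 01--10
Prime implicants: -000-1, -1-110, -10-10, -11011, 0-1010, 00-001, 001111, 01--10, 0101-0, 01101-, 1-0001, 1-0110, 1-1000, 10-000, 10000-, 101-00, 111101
PI chart (minterm → PIs covering it):
  1 | -000-1,00-001
  9 | 00-001  (sole → essential)
  10 | 0-1010  (sole → essential)
  15 | 001111  (sole → essential)
  18 | -10-10,01--10
  20 | 0101-0  (sole → essential)
  22 | -1-110,-10-10,01--10,0101-0
  26 | 0-1010,01--10,01101-
  27 | -11011,01101-
  30 | -1-110,01--10
  32 | 10-000,10000-
  33 | -000-1,1-0001,10000-
  35 | -000-1  (sole → essential)
  38 | 1-0110  (sole → essential)
  40 | 1-1000,10-000,101-00
  44 | 101-00  (sole → essential)
  49 | 1-0001  (sole → essential)
  50 | -10-10  (sole → essential)
  56 | 1-1000  (sole → essential)
  59 | -11011  (sole → essential)
  61 | 111101  (sole → essential)
  62 | -1-110  (sole → essential)
Essential prime implicants: -000-1, -1-110, -10-10, -11011, 0-1010, 00-001, 001111, 0101-0, 1-0001, 1-0110, 1-1000, 101-00, 111101
Petrick residual → 10-000
Minimum SOP uses 14 PIs: b'c'd'f + bdef' + bc'ef' + bcd'ef + a'cd'ef' + a'b'd'e'f + a'b'cdef + a'bc'df' + ac'd'e'f + ac'def' + acd'e'f' + ab'd'e'f' + ab'ce'f' + abcde'f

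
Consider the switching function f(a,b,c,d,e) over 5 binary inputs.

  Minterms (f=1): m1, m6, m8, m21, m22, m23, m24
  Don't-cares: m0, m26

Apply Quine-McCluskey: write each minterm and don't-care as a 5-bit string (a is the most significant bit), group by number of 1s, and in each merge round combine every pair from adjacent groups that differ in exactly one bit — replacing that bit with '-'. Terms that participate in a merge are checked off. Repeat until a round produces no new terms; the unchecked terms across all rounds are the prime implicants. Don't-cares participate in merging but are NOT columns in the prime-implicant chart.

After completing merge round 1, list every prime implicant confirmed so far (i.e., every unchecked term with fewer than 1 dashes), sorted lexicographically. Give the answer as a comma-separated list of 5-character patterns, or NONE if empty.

Round 0: 00000✓ 00001✓ 00110✓ 01000✓ 10101✓ 10110✓ 10111✓ 11000✓ 11010✓
Round 1: -0110 -1000 0-000 0000- 101-1 1011- 110-0
PIs = {-0110, -1000, 0-000, 0000-, 101-1, 1011-, 110-0}

NONE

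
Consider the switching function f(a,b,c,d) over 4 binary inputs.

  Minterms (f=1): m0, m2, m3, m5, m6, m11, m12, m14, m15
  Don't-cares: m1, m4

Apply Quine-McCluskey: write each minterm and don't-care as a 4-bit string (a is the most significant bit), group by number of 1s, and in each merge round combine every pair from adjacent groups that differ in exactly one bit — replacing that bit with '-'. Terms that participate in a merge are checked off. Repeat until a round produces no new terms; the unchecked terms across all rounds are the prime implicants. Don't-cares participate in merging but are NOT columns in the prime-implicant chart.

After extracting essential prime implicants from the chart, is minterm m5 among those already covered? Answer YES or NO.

YES

Round 0: 0000✓ 0001✓ 0010✓ 0011✓ 0100✓ 0101✓ 0110✓ 1011✓ 1100✓ 1110✓ 1111✓
Round 1: -011 -100✓ -110✓ 0-00✓ 0-01✓ 0-10✓ 00-0✓ 00-1✓ 000-✓ 001-✓ 01-0✓ 010-✓ 1-11 11-0✓ 111-
Round 2: -1-0 0--0 0-0- 00--
PIs = {-011, -1-0, 0--0, 0-0-, 00--, 1-11, 111-}
Coverage chart:
  m0: 0--0,0-0-,00--
  m2: 0--0,00--
  m3: -011,00--
  m5: 0-0- ←essential
  m6: -1-0,0--0
  m11: -011,1-11
  m12: -1-0 ←essential
  m14: -1-0,111-
  m15: 1-11,111-
Essential: -1-0, 0-0-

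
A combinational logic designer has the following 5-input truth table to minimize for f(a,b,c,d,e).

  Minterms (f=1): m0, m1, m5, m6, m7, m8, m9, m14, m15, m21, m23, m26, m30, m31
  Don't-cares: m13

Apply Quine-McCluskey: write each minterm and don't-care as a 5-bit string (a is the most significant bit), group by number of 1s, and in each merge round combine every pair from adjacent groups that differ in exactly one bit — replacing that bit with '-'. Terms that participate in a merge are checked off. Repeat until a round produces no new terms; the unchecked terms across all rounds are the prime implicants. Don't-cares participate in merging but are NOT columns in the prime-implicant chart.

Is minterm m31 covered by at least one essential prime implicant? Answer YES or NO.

NO

Round 0: 00000✓ 00001✓ 00101✓ 00110✓ 00111✓ 01000✓ 01001✓ 01101✓ 01110✓ 01111✓ 10101✓ 10111✓ 11010✓ 11110✓ 11111✓
Round 1: -0101✓ -0111✓ -1110✓ -1111✓ 0-000✓ 0-001✓ 0-101✓ 0-110✓ 0-111✓ 00-01✓ 0000-✓ 001-1✓ 0011-✓ 01-01✓ 0100-✓ 011-1✓ 0111-✓ 1-111✓ 101-1✓ 11-10 1111-✓
Round 2: --111 -01-1 -111- 0--01 0-00- 0-1-1 0-11-
PIs = {--111, -01-1, -111-, 0--01, 0-00-, 0-1-1, 0-11-, 11-10}
Coverage chart:
  m0: 0-00- ←essential
  m1: 0--01,0-00-
  m5: -01-1,0--01,0-1-1
  m6: 0-11- ←essential
  m7: --111,-01-1,0-1-1,0-11-
  m8: 0-00- ←essential
  m9: 0--01,0-00-
  m14: -111-,0-11-
  m15: --111,-111-,0-1-1,0-11-
  m21: -01-1 ←essential
  m23: --111,-01-1
  m26: 11-10 ←essential
  m30: -111-,11-10
  m31: --111,-111-
Essential: -01-1, 0-00-, 0-11-, 11-10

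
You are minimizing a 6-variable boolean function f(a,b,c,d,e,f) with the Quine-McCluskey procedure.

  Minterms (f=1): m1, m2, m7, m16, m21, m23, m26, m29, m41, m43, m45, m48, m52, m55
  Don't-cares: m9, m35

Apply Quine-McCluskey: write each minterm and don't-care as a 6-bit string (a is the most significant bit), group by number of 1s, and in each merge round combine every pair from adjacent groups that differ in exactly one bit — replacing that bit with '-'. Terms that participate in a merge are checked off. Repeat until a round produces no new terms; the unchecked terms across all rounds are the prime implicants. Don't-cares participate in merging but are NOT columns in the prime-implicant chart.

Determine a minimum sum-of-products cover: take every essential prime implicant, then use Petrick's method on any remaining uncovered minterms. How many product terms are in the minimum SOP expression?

10

size-2^0 implicants → 000001(✓)  000010  000111(✓)  001001(✓)  010000(✓)  010101(✓)  010111(✓)  011010  011101(✓)  100011(✓)  101001(✓)  101011(✓)  101101(✓)  110000(✓)  110100(✓)  110111(✓)
size-2^1 implicants → -01001  -10000  -10111  0-0111  00-001  01-101  0101-1  10-011  101-01  1010-1  110-00
Unchecked terms (primes): -01001, -10000, -10111, 0-0111, 00-001, 000010, 01-101, 0101-1, 011010, 10-011, 101-01, 1010-1, 110-00
Minterm coverage:
  m1 ⊆ 00-001 [E]
  m2 ⊆ 000010 [E]
  m7 ⊆ 0-0111 [E]
  m16 ⊆ -10000 [E]
  m21 ⊆ 01-101,0101-1
  m23 ⊆ -10111,0-0111,0101-1
  m26 ⊆ 011010 [E]
  m29 ⊆ 01-101 [E]
  m41 ⊆ -01001,101-01,1010-1
  m43 ⊆ 10-011,1010-1
  m45 ⊆ 101-01 [E]
  m48 ⊆ -10000,110-00
  m52 ⊆ 110-00 [E]
  m55 ⊆ -10111 [E]
E = {-10000, -10111, 0-0111, 00-001, 000010, 01-101, 011010, 101-01, 110-00}
Petrick residual → 10-011
Cover = bc'd'e'f' + bc'def + a'c'def + a'b'd'e'f + a'b'c'd'ef' + a'bde'f + a'bcd'ef' + ab'd'ef + ab'ce'f + abc'e'f'  |cover|=10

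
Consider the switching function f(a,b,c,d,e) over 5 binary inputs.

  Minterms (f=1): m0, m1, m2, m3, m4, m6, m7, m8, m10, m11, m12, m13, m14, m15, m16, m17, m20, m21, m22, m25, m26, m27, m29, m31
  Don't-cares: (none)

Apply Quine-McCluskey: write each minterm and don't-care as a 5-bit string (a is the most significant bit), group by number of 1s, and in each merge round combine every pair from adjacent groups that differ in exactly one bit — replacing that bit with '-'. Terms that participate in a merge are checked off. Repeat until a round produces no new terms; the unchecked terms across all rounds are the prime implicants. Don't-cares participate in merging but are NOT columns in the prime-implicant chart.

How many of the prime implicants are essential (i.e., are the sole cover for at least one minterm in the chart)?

4

[col 0] 00000*, 00001*, 00010*, 00011*, 00100*, 00110*, 00111*, 01000*, 01010*, 01011*, 01100*, 01101*, 01110*, 01111*, 10000*, 10001*, 10100*, 10101*, 10110*, 11001*, 11010*, 11011*, 11101*, 11111*
[col 1] -0000*, -0001*, -0100*, -0110*, -1010*, -1011*, -1101*, -1111*, 0-000*, 0-010*, 0-011*, 0-100*, 0-110*, 0-111*, 00-00*, 00-10*, 00-11*, 000-0*, 000-1*, 0000-*, 0001-*, 001-0*, 0011-*, 01-00*, 01-10*, 01-11*, 010-0*, 0101-*, 011-0*, 011-1*, 0110-*, 0111-*, 1-001*, 1-101*, 10-00*, 10-01*, 1000-*, 101-0*, 1010-*, 11-01*, 11-11*, 110-1*, 1101-*, 111-1*
[col 2] -0-00, -000-, -01-0, -1-11, -101-, -11-1, 0--00*, 0--10*, 0--11*, 0-0-0*, 0-01-*, 0-1-0*, 0-11-*, 00--0*, 00-1-*, 000--, 01--0*, 01-1-*, 011--, 1--01, 10-0-, 11--1
[col 3] 0---0, 0--1-
Prime implicants: -0-00, -000-, -01-0, -1-11, -101-, -11-1, 0---0, 0--1-, 000--, 011--, 1--01, 10-0-, 11--1
PI chart (minterm → PIs covering it):
  0 | -0-00,-000-,0---0,000--
  1 | -000-,000--
  2 | 0---0,0--1-,000--
  3 | 0--1-,000--
  4 | -0-00,-01-0,0---0
  6 | -01-0,0---0,0--1-
  7 | 0--1-  (sole → essential)
  8 | 0---0  (sole → essential)
  10 | -101-,0---0,0--1-
  11 | -1-11,-101-,0--1-
  12 | 0---0,011--
  13 | -11-1,011--
  14 | 0---0,0--1-,011--
  15 | -1-11,-11-1,0--1-,011--
  16 | -0-00,-000-,10-0-
  17 | -000-,1--01,10-0-
  20 | -0-00,-01-0,10-0-
  21 | 1--01,10-0-
  22 | -01-0  (sole → essential)
  25 | 1--01,11--1
  26 | -101-  (sole → essential)
  27 | -1-11,-101-,11--1
  29 | -11-1,1--01,11--1
  31 | -1-11,-11-1,11--1
Essential prime implicants: -01-0, -101-, 0---0, 0--1-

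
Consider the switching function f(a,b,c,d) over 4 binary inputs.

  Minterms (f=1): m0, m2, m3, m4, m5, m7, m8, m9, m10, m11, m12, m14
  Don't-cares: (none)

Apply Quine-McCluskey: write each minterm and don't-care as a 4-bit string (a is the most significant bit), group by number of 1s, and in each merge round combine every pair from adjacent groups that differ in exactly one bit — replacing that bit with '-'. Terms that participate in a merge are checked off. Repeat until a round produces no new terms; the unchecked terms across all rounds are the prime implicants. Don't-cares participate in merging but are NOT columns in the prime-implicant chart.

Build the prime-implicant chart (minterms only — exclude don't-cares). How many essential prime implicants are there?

size-2^0 implicants → 0000(✓)  0010(✓)  0011(✓)  0100(✓)  0101(✓)  0111(✓)  1000(✓)  1001(✓)  1010(✓)  1011(✓)  1100(✓)  1110(✓)
size-2^1 implicants → -000(✓)  -010(✓)  -011(✓)  -100(✓)  0-00(✓)  0-11  00-0(✓)  001-(✓)  01-1  010-  1-00(✓)  1-10(✓)  10-0(✓)  10-1(✓)  100-(✓)  101-(✓)  11-0(✓)
size-2^2 implicants → --00  -0-0  -01-  1--0  10--
Unchecked terms (primes): --00, -0-0, -01-, 0-11, 01-1, 010-, 1--0, 10--
Minterm coverage:
  m0 ⊆ --00,-0-0
  m2 ⊆ -0-0,-01-
  m3 ⊆ -01-,0-11
  m4 ⊆ --00,010-
  m5 ⊆ 01-1,010-
  m7 ⊆ 0-11,01-1
  m8 ⊆ --00,-0-0,1--0,10--
  m9 ⊆ 10-- [E]
  m10 ⊆ -0-0,-01-,1--0,10--
  m11 ⊆ -01-,10--
  m12 ⊆ --00,1--0
  m14 ⊆ 1--0 [E]
E = {1--0, 10--}

2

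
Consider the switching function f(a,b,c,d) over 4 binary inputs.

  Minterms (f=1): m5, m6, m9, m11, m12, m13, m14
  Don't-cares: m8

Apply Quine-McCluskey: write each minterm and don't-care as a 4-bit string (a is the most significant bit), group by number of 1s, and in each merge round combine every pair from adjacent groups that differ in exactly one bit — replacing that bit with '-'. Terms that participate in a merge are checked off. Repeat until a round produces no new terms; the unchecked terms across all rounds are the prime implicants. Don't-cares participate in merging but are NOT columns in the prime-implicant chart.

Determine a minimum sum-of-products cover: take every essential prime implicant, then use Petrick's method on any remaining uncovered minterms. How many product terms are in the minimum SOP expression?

4

Round 0: 0101✓ 0110✓ 1000✓ 1001✓ 1011✓ 1100✓ 1101✓ 1110✓
Round 1: -101 -110 1-00✓ 1-01✓ 10-1 100-✓ 11-0 110-✓
Round 2: 1-0-
PIs = {-101, -110, 1-0-, 10-1, 11-0}
Coverage chart:
  m5: -101 ←essential
  m6: -110 ←essential
  m9: 1-0-,10-1
  m11: 10-1 ←essential
  m12: 1-0-,11-0
  m13: -101,1-0-
  m14: -110,11-0
Essential: -101, -110, 10-1
Petrick residual → 1-0-
Min cover (4 terms): bc'd + bcd' + ac' + ab'd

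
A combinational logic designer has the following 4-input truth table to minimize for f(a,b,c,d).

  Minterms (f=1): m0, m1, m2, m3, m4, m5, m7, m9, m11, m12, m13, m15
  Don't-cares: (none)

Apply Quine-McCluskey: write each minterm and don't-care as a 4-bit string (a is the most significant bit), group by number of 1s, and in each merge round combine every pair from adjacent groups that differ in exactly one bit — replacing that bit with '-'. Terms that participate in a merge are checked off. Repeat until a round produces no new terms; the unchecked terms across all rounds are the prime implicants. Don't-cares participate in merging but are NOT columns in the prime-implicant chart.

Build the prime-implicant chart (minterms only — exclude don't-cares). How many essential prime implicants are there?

Round 0: 0000✓ 0001✓ 0010✓ 0011✓ 0100✓ 0101✓ 0111✓ 1001✓ 1011✓ 1100✓ 1101✓ 1111✓
Round 1: -001✓ -011✓ -100✓ -101✓ -111✓ 0-00✓ 0-01✓ 0-11✓ 00-0✓ 00-1✓ 000-✓ 001-✓ 01-1✓ 010-✓ 1-01✓ 1-11✓ 10-1✓ 11-1✓ 110-✓
Round 2: --01✓ --11✓ -0-1✓ -1-1✓ -10- 0--1✓ 0-0- 00-- 1--1✓
Round 3: ---1
PIs = {---1, -10-, 0-0-, 00--}
Coverage chart:
  m0: 0-0-,00--
  m1: ---1,0-0-,00--
  m2: 00-- ←essential
  m3: ---1,00--
  m4: -10-,0-0-
  m5: ---1,-10-,0-0-
  m7: ---1 ←essential
  m9: ---1 ←essential
  m11: ---1 ←essential
  m12: -10- ←essential
  m13: ---1,-10-
  m15: ---1 ←essential
Essential: ---1, -10-, 00--

3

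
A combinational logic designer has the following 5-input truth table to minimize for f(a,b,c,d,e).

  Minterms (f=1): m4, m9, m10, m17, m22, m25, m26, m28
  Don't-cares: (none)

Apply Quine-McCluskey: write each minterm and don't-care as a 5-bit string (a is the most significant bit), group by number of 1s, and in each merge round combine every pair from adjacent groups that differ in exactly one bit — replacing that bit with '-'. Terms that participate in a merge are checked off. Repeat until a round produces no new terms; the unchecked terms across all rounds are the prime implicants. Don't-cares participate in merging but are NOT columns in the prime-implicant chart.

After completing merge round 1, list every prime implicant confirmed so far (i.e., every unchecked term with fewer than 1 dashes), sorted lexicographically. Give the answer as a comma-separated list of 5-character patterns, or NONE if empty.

size-2^0 implicants → 00100  01001(✓)  01010(✓)  10001(✓)  10110  11001(✓)  11010(✓)  11100
size-2^1 implicants → -1001  -1010  1-001
Unchecked terms (primes): -1001, -1010, 00100, 1-001, 10110, 11100

00100, 10110, 11100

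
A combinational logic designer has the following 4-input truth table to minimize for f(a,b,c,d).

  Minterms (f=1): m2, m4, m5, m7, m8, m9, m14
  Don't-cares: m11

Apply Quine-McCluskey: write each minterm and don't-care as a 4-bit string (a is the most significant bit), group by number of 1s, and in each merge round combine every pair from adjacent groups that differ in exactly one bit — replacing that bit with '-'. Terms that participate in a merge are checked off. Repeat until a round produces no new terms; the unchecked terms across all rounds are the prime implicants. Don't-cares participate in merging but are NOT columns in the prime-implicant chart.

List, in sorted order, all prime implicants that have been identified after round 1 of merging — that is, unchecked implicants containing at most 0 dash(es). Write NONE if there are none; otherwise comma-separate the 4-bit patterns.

[col 0] 0010, 0100*, 0101*, 0111*, 1000*, 1001*, 1011*, 1110
[col 1] 01-1, 010-, 10-1, 100-
Prime implicants: 0010, 01-1, 010-, 10-1, 100-, 1110

0010, 1110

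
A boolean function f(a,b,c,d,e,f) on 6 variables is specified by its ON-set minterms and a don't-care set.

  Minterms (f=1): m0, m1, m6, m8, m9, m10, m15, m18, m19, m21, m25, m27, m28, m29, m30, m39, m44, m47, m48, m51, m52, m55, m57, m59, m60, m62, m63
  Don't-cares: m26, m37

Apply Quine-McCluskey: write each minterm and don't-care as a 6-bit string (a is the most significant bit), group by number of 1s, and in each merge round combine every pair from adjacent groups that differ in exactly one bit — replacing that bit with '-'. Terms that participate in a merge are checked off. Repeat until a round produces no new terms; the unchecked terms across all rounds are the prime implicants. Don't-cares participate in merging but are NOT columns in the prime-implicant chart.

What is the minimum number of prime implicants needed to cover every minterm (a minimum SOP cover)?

12

[col 0] 000000*, 000001*, 000110, 001000*, 001001*, 001010*, 001111*, 010010*, 010011*, 010101*, 011001*, 011010*, 011011*, 011100*, 011101*, 011110*, 100101*, 100111*, 101100*, 101111*, 110000*, 110011*, 110100*, 110111*, 111001*, 111011*, 111100*, 111110*, 111111*
[col 1] -01111, -10011*, -11001*, -11011*, -11100*, -11110*, 0-1001, 0-1010, 00-000*, 00-001*, 00000-*, 0010-0, 00100-*, 01-010*, 01-011*, 01-101, 01001-*, 011-01, 011-10, 0110-1*, 01101-*, 0111-0*, 01110-, 1-0111*, 1-1100, 1-1111*, 10-111*, 1001-1, 11-011*, 11-100, 11-111*, 110-00, 110-11*, 111-11*, 1110-1*, 1111-0*, 11111-
[col 2] -1-011, -110-1, -111-0, 00-00-, 01-01-, 1--111, 11--11
Prime implicants: -01111, -1-011, -110-1, -111-0, 0-1001, 0-1010, 00-00-, 000110, 0010-0, 01-01-, 01-101, 011-01, 011-10, 01110-, 1--111, 1-1100, 1001-1, 11--11, 11-100, 110-00, 11111-
PI chart (minterm → PIs covering it):
  0 | 00-00-  (sole → essential)
  1 | 00-00-  (sole → essential)
  6 | 000110  (sole → essential)
  8 | 00-00-,0010-0
  9 | 0-1001,00-00-
  10 | 0-1010,0010-0
  15 | -01111  (sole → essential)
  18 | 01-01-  (sole → essential)
  19 | -1-011,01-01-
  21 | 01-101  (sole → essential)
  25 | -110-1,0-1001,011-01
  27 | -1-011,-110-1,01-01-
  28 | -111-0,01110-
  29 | 01-101,011-01,01110-
  30 | -111-0,011-10
  39 | 1--111,1001-1
  44 | 1-1100  (sole → essential)
  47 | -01111,1--111
  48 | 110-00  (sole → essential)
  51 | -1-011,11--11
  52 | 11-100,110-00
  55 | 1--111,11--11
  57 | -110-1  (sole → essential)
  59 | -1-011,-110-1,11--11
  60 | -111-0,1-1100,11-100
  62 | -111-0,11111-
  63 | 1--111,11--11,11111-
Essential prime implicants: -01111, -110-1, 00-00-, 000110, 01-01-, 01-101, 1-1100, 110-00
Petrick residual → -1-011, -111-0, 0-1010, 1--111
Minimum SOP uses 12 PIs: b'cdef + bd'ef + bcd'f + bcdf' + a'cd'ef' + a'b'd'e' + a'b'c'def' + a'bd'e + a'bde'f + adef + acde'f' + abc'e'f'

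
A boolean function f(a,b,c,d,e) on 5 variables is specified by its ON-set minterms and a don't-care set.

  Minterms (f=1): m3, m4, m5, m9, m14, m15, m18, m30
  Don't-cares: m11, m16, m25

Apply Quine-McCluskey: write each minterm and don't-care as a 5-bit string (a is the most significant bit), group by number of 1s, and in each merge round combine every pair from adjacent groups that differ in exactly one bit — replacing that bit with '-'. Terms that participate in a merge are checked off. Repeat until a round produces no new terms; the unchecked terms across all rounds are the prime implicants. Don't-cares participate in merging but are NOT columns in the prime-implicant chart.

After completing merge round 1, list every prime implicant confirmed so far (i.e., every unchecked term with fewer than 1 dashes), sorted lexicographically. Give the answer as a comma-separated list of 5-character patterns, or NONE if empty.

NONE

size-2^0 implicants → 00011(✓)  00100(✓)  00101(✓)  01001(✓)  01011(✓)  01110(✓)  01111(✓)  10000(✓)  10010(✓)  11001(✓)  11110(✓)
size-2^1 implicants → -1001  -1110  0-011  0010-  01-11  010-1  0111-  100-0
Unchecked terms (primes): -1001, -1110, 0-011, 0010-, 01-11, 010-1, 0111-, 100-0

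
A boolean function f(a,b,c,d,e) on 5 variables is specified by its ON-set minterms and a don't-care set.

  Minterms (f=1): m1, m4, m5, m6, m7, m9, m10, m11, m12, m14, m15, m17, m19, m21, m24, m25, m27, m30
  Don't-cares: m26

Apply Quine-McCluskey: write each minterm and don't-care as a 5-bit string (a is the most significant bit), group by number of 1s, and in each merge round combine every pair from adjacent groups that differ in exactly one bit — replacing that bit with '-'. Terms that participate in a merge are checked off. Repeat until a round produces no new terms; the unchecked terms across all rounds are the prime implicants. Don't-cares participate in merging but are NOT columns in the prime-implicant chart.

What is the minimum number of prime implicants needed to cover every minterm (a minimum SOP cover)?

size-2^0 implicants → 00001(✓)  00100(✓)  00101(✓)  00110(✓)  00111(✓)  01001(✓)  01010(✓)  01011(✓)  01100(✓)  01110(✓)  01111(✓)  10001(✓)  10011(✓)  10101(✓)  11000(✓)  11001(✓)  11010(✓)  11011(✓)  11110(✓)
size-2^1 implicants → -0001(✓)  -0101(✓)  -1001(✓)  -1010(✓)  -1011(✓)  -1110(✓)  0-001(✓)  0-100(✓)  0-110(✓)  0-111(✓)  00-01(✓)  001-0(✓)  001-1(✓)  0010-(✓)  0011-(✓)  01-10(✓)  01-11(✓)  010-1(✓)  0101-(✓)  011-0(✓)  0111-(✓)  1-001(✓)  1-011(✓)  10-01(✓)  100-1(✓)  11-10(✓)  110-0(✓)  110-1(✓)  1100-(✓)  1101-(✓)
size-2^2 implicants → --001  -0-01  -1-10  -10-1  -101-  0-1-0  0-11-  001--  01-1-  1-0-1  110--
Unchecked terms (primes): --001, -0-01, -1-10, -10-1, -101-, 0-1-0, 0-11-, 001--, 01-1-, 1-0-1, 110--
Minterm coverage:
  m1 ⊆ --001,-0-01
  m4 ⊆ 0-1-0,001--
  m5 ⊆ -0-01,001--
  m6 ⊆ 0-1-0,0-11-,001--
  m7 ⊆ 0-11-,001--
  m9 ⊆ --001,-10-1
  m10 ⊆ -1-10,-101-,01-1-
  m11 ⊆ -10-1,-101-,01-1-
  m12 ⊆ 0-1-0 [E]
  m14 ⊆ -1-10,0-1-0,0-11-,01-1-
  m15 ⊆ 0-11-,01-1-
  m17 ⊆ --001,-0-01,1-0-1
  m19 ⊆ 1-0-1 [E]
  m21 ⊆ -0-01 [E]
  m24 ⊆ 110-- [E]
  m25 ⊆ --001,-10-1,1-0-1,110--
  m27 ⊆ -10-1,-101-,1-0-1,110--
  m30 ⊆ -1-10 [E]
E = {-0-01, -1-10, 0-1-0, 1-0-1, 110--}
Petrick residual → -10-1, 0-11-
Cover = b'd'e + bde' + bc'e + a'ce' + a'cd + ac'e + abc'  |cover|=7

7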